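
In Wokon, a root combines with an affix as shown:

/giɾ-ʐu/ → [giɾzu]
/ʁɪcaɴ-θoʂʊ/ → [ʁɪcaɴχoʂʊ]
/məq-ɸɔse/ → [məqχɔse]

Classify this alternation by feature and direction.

progressive place assimilation

The segment that alternates is /ʐ/, which surfaces as [z] when adjacent to /ɾ/.
/ʐ/ is retroflex while /ɾ/ is alveolar; the output [z] is alveolar, matching the trigger — so the feature that spreads is place.
Manner and voice are unchanged, so the assimilation is partial, not total.
The same holds elsewhere in the data: /θ/ → [χ] after /ɴ/ (dental → uvular, matching uvular); /ɸ/ → [χ] after /q/ (bilabial → uvular, matching uvular) — only place changes, and always toward the preceding segment.
The trigger is the preceding segment, so the direction is progressive (perseverative).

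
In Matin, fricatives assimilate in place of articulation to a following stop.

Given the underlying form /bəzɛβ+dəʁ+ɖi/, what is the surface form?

/β/ is a voiced bilabial fricative. The following trigger /d/ is alveolar, so /β/ must become alveolar as well.
The voiced alveolar fricative is [z], so /β/ → [z].
At the second juncture, /ʁ/ likewise becomes [ʐ] adjacent to /ɖ/.

[bəzɛzdəʐɖi]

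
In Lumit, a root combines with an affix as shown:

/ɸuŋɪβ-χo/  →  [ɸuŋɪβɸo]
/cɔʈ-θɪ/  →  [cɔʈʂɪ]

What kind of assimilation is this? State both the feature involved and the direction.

progressive place assimilation

Comparing underlying and surface forms, /χ/ → [ɸ] is the alternation; the neighbouring /β/ is constant.
/χ/ is uvular while /β/ is bilabial; the output [ɸ] is bilabial, matching the trigger — so the feature that spreads is place.
Manner and voice are unchanged, so the assimilation is partial, not total.
Checking the remaining alternation: /θ/ → [ʂ] after /ʈ/ (dental → retroflex, matching retroflex) — only place changes, and always toward the preceding segment.
Since the segment that changes follows the conditioning segment, the assimilation is progressive.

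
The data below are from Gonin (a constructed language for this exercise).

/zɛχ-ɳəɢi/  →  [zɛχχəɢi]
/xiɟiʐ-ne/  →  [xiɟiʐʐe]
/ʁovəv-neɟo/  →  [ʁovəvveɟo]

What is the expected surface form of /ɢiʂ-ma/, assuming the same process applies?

The data show progressive total assimilation (/ɳ/ → [χ] after /χ/; /n/ → [ʐ] after /ʐ/; /n/ → [v] after /v/): in every case the target segment becomes identical to its preceding neighbour, copying more than a single feature.
/m/ is the segment targeted by the rule; it sits immediately after /ʂ/, so it assimilates completely and surfaces as [ʂ].

[ɢiʂʂa]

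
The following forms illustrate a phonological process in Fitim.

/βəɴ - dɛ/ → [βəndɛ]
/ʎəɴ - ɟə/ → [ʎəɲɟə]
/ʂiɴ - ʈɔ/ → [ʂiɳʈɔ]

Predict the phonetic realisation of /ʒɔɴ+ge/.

[ʒɔŋge]

The data show regressive place assimilation: /ɴ/ → [n] before /d/; /ɴ/ → [ɲ] before /ɟ/; /ɴ/ → [ɳ] before /ʈ/. In each pair only place changes, matching the following consonant, while manner and voice stay constant.
The rule targets /ɴ/ (voiced uvular nasal), which sits before the trigger /g/ (velar).
A voiced velar nasal is [ŋ], so the surface segment is [ŋ].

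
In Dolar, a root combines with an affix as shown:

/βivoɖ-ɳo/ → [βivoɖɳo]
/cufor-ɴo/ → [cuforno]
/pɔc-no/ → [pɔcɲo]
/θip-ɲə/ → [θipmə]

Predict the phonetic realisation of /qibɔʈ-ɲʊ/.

The data show progressive place assimilation: /ɴ/ → [n] after /r/; /n/ → [ɲ] after /c/; /ɲ/ → [m] after /p/. In each pair only place changes, matching the preceding consonant, while manner and voice stay constant.
Nothing changes in [βivoɖɳo]: there the adjacent consonants already agree in place (/ɳ/ and /ɖ/ are both retroflex), so this form is consistent with the same rule.
The rule targets /ɲ/ (voiced palatal nasal), which sits after the trigger /ʈ/ (retroflex).
The voiced retroflex nasal is [ɳ], so /ɲ/ → [ɳ].

[qibɔʈɳʊ]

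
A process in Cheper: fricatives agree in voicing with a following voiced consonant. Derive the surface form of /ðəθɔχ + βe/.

[ðəθɔʁβe]

The rule targets /χ/ (voiceless uvular fricative), which sits before the trigger /β/ (voiced).
A voiced uvular fricative is [ʁ], so the surface segment is [ʁ].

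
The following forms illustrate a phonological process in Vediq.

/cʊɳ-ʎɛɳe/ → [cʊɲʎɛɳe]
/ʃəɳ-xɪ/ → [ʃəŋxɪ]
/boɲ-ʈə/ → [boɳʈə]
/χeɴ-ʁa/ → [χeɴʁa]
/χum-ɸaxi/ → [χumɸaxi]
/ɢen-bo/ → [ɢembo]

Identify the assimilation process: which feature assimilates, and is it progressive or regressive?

regressive place assimilation

Comparing underlying and surface forms, /ɳ/ → [ɲ] is the alternation; the neighbouring /ʎ/ is constant.
The change retroflex → palatal matches the place of the following /ʎ/, identifying this as place assimilation.
Manner and voice are unchanged, so the assimilation is partial, not total.
The same holds elsewhere in the data: /ɳ/ → [ŋ] before /x/ (retroflex → velar, matching velar); /ɲ/ → [ɳ] before /ʈ/ (palatal → retroflex, matching retroflex); /n/ → [m] before /b/ (alveolar → bilabial, matching bilabial) — only place changes, and always toward the following segment.
Nothing changes in [χeɴʁa], [χumɸaxi]: there the adjacent consonants already agree in place (/ɴ/ and /ʁ/ are both uvular; /m/ and /ɸ/ are both bilabial), so these forms are consistent with the same rule.
Since the segment that changes precedes the conditioning segment, the assimilation is regressive.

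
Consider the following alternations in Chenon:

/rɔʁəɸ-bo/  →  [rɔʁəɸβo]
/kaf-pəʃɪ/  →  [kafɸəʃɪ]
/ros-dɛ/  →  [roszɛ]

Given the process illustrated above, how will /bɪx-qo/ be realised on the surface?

The data show progressive manner assimilation: /b/ → [β] after /ɸ/; /p/ → [ɸ] after /f/; /d/ → [z] after /s/. In each pair only manner changes, matching the preceding consonant, while place and voice stay constant.
/q/ is a voiceless uvular stop. The preceding trigger /x/ is a fricative, so /q/ must become a fricative as well.
A voiceless uvular fricative is [χ], so the surface segment is [χ].

[bɪxχo]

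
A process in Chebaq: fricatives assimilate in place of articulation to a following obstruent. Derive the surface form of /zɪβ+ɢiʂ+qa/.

/β/ is a voiced bilabial fricative. The following trigger /ɢ/ is uvular, so /β/ must become uvular as well.
A voiced uvular fricative is [ʁ], so the surface segment is [ʁ].
At the second juncture, /ʂ/ likewise becomes [χ] adjacent to /q/.

[zɪʁɢiχqa]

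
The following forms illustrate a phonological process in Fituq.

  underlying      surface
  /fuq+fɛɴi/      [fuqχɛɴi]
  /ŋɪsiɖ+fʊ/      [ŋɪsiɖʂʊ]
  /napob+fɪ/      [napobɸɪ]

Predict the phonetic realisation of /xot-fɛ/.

The data show progressive place assimilation: /f/ → [χ] after /q/; /f/ → [ʂ] after /ɖ/; /f/ → [ɸ] after /b/. In each pair only place changes, matching the preceding consonant, while manner and voice stay constant.
The rule targets /f/ (voiceless labiodental fricative), which sits after the trigger /t/ (alveolar).
A voiceless alveolar fricative is [s], so the surface segment is [s].

[xotsɛ]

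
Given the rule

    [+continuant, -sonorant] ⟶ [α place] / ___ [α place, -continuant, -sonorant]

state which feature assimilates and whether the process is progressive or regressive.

regressive place assimilation

The rule copies the place features (abbreviated [place]) from the environment onto the target, so the assimilating feature is place.
The conditioning segment sits to the right of the focus bar, meaning the trigger follows the segment that changes — regressive assimilation.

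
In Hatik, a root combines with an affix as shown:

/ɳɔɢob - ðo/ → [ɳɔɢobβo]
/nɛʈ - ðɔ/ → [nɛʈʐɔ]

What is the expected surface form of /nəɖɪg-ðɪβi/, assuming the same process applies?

[nəɖɪgɣɪβi]

The data show progressive place assimilation: /ð/ → [β] after /b/; /ð/ → [ʐ] after /ʈ/. In each pair only place changes, matching the preceding consonant, while manner and voice stay constant.
The rule targets /ð/ (voiced dental fricative), which sits after the trigger /g/ (velar).
A voiced velar fricative is [ɣ], so the surface segment is [ɣ].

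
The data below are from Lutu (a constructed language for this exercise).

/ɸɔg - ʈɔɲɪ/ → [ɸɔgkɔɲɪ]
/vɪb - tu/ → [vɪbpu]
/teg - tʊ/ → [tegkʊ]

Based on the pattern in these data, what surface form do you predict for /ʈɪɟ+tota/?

[ʈɪɟcota]

The data show progressive place assimilation: /ʈ/ → [k] after /g/; /t/ → [p] after /b/; /t/ → [k] after /g/. In each pair only place changes, matching the preceding consonant, while manner and voice stay constant.
The rule targets /t/ (voiceless alveolar stop), which sits after the trigger /ɟ/ (palatal).
A voiceless palatal stop is [c], so the surface segment is [c].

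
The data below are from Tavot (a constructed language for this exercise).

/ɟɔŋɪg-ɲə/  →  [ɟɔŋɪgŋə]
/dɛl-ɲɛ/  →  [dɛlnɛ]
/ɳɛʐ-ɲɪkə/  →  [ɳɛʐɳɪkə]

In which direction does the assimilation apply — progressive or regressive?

Comparing underlying and surface forms, /ɲ/ → [ŋ] is the alternation; the neighbouring /g/ is constant.
The change palatal → velar matches the place of the preceding /g/, identifying this as place assimilation.
Checking the remaining alternations: /ɲ/ → [n] after /l/ (palatal → alveolar, matching alveolar); /ɲ/ → [ɳ] after /ʐ/ (palatal → retroflex, matching retroflex) — only place changes, and always toward the preceding segment.
Since the segment that changes follows the conditioning segment, the assimilation is progressive.

progressive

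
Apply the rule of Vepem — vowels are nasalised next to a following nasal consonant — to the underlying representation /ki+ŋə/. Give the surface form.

[kĩŋə]

The vowel /i/ is adjacent to the following nasal /ŋ/, so it acquires [+nasal] and surfaces as [ĩ].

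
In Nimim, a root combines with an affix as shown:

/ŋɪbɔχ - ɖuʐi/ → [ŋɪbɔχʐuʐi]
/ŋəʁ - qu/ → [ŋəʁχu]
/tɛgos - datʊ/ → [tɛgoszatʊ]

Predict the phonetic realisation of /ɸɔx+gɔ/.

The data show progressive manner assimilation: /ɖ/ → [ʐ] after /χ/; /q/ → [χ] after /ʁ/; /d/ → [z] after /s/. In each pair only manner changes, matching the preceding consonant, while place and voice stay constant.
The rule targets /g/ (voiced velar stop), which sits after the trigger /x/ (fricative).
The voiced velar fricative is [ɣ], so /g/ → [ɣ].

[ɸɔxɣɔ]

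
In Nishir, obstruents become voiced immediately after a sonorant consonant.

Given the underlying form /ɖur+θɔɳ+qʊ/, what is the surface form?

The rule targets /θ/ (voiceless dental fricative), which sits after the trigger /r/ (voiced).
Changing only its voicing to voiced gives [ð] — the voiced dental fricative.
The same rule applies at the second boundary: /q/ → [ɢ] next to /ɳ/.

[ɖurðɔɳɢʊ]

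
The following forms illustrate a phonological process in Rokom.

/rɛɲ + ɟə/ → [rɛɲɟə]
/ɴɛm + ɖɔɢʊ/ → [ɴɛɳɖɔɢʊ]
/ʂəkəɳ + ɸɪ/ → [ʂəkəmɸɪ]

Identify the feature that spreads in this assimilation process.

place

The segment that alternates is /m/, which surfaces as [ɳ] when adjacent to /ɖ/.
The change bilabial → retroflex matches the place of the following /ɖ/, identifying this as place assimilation.
Checking the remaining alternation: /ɳ/ → [m] before /ɸ/ (retroflex → bilabial, matching bilabial) — only place changes, and always toward the following segment.
No alternation appears in [rɛɲɟə]: there the adjacent consonants already agree in place (/ɲ/ and /ɟ/ are both palatal), so this form is consistent with the same rule.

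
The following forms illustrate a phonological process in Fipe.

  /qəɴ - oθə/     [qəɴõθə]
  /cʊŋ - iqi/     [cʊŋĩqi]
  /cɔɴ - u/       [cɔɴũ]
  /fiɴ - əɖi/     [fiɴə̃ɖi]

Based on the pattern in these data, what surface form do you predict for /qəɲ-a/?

The data show progressive nasality assimilation (vowel nasalisation): /o/ → [õ] after /ɴ/; /i/ → [ĩ] after /ŋ/; /u/ → [ũ] after /ɴ/; /ə/ → [ə̃] after /ɴ/ — a vowel is nasalised by an immediately preceding nasal consonant.
/a/ sits next to the nasal /ɲ/ and is therefore nasalised to [ã].

[qəɲã]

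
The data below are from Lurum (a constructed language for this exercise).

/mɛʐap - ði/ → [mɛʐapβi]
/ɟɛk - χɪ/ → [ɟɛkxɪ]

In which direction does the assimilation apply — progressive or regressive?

progressive

The segment that alternates is /ð/, which surfaces as [β] when adjacent to /p/.
/ð/ is dental while /p/ is bilabial; the output [β] is bilabial, matching the trigger — so the feature that spreads is place.
The same holds elsewhere in the data: /χ/ → [x] after /k/ (uvular → velar, matching velar) — only place changes, and always toward the preceding segment.
Since the segment that changes follows the conditioning segment, the assimilation is progressive.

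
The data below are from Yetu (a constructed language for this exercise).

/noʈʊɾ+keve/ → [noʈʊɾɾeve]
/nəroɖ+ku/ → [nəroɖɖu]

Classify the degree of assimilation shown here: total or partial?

total assimilation

The segment that alternates is /k/, which surfaces as [ɾ] when adjacent to /ɾ/.
The output [ɾ] is identical to the trigger /ɾ/ — every feature (place, manner, voicing) has been copied — so this is total assimilation.
The remaining alternation confirms this: /k/ → [ɖ] after /ɖ/ — in each case the output is a copy of the preceding consonant.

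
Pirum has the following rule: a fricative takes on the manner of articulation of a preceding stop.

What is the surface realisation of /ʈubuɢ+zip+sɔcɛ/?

[ʈubuɢdiptɔcɛ]

/z/ is a voiced alveolar fricative. The preceding trigger /ɢ/ is a stop, so /z/ must become a stop as well.
The voiced alveolar stop is [d], so /z/ → [d].
At the second juncture, /s/ likewise becomes [t] adjacent to /p/.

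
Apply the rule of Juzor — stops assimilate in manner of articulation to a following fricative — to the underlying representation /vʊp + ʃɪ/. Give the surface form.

The rule targets /p/ (voiceless bilabial stop), which sits before the trigger /ʃ/ (fricative).
Changing only its manner to fricative gives [ɸ] — the voiceless bilabial fricative.

[vʊɸʃɪ]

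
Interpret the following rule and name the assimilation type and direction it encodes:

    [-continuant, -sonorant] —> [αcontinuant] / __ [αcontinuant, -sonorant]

regressive manner assimilation

The rule copies [continuant] (continuancy) from the environment onto the target stops; since [±continuant] encodes the stop/fricative manner contrast, the assimilating dimension is manner.
Since the environment is written after the underscore, the trigger follows the target; the direction is regressive.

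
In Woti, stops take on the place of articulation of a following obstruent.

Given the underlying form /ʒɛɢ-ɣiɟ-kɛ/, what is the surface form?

[ʒɛgɣigkɛ]

/ɢ/ is a voiced uvular stop. The following trigger /ɣ/ is velar, so /ɢ/ must become velar as well.
The voiced velar stop is [g], so /ɢ/ → [g].
The same rule applies at the second boundary: /ɟ/ → [g] next to /k/.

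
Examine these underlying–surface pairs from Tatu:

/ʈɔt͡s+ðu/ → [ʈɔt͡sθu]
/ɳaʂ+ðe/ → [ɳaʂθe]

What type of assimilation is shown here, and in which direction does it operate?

progressive voicing assimilation

Comparing underlying and surface forms, /ð/ → [θ] is the alternation; the neighbouring /t͡s/ is constant.
/ð/ is voiced while /t͡s/ is voiceless; the output [θ] is voiceless, matching the trigger — so the feature that spreads is voicing.
Place and manner are unchanged, so the assimilation is partial, not total.
The same holds elsewhere in the data: /ð/ → [θ] after /ʂ/ (voiced → voiceless, matching voiceless) — only voicing changes, and always toward the preceding segment.
Since the segment that changes follows the conditioning segment, the assimilation is progressive.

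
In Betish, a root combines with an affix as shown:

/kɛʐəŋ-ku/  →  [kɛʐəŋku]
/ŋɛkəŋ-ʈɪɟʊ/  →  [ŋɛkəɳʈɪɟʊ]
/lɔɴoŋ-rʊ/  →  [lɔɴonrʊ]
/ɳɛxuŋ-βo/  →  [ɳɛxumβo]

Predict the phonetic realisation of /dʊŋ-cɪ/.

The data show regressive place assimilation: /ŋ/ → [ɳ] before /ʈ/; /ŋ/ → [n] before /r/; /ŋ/ → [m] before /β/. In each pair only place changes, matching the following consonant, while manner and voice stay constant.
No alternation appears in [kɛʐəŋku]: there the adjacent consonants already agree in place (/ŋ/ and /k/ are both velar), so this form is consistent with the same rule.
The rule targets /ŋ/ (voiced velar nasal), which sits before the trigger /c/ (palatal).
Changing only its place to palatal gives [ɲ] — the voiced palatal nasal.

[dʊɲcɪ]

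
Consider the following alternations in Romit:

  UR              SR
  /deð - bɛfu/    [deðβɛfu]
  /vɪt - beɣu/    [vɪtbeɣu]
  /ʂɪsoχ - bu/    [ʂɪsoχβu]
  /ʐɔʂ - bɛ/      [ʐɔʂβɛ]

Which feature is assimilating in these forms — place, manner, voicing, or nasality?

manner

The segment that alternates is /b/, which surfaces as [β] when adjacent to /ð/.
The change stop → fricative matches the manner of the preceding /ð/, identifying this as manner assimilation.
The other alternating forms pattern the same way: /b/ → [β] after /χ/ (stop → fricative, matching a fricative); /b/ → [β] after /ʂ/ (stop → fricative, matching a fricative) — only manner changes, and always toward the preceding segment.
Nothing changes in [vɪtbeɣu]: there the adjacent consonants already agree in manner (/b/ and /t/ are both stops), so this form is consistent with the same rule.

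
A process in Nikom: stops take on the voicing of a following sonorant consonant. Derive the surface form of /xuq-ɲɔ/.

/q/ is a voiceless uvular stop. The following trigger /ɲ/ is voiced, so /q/ must become voiced as well.
A voiced uvular stop is [ɢ], so the surface segment is [ɢ].

[xuɢɲɔ]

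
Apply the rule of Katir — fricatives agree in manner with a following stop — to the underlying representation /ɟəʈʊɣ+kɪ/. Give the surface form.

[ɟəʈʊgkɪ]

/ɣ/ is a voiced velar fricative. The following trigger /k/ is a stop, so /ɣ/ must become a stop as well.
A voiced velar stop is [g], so the surface segment is [g].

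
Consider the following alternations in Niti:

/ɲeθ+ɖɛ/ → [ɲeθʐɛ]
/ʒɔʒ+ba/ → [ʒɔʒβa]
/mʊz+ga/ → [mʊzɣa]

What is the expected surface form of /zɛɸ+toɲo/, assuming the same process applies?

[zɛɸsoɲo]

The data show progressive manner assimilation: /ɖ/ → [ʐ] after /θ/; /b/ → [β] after /ʒ/; /g/ → [ɣ] after /z/. In each pair only manner changes, matching the preceding consonant, while place and voice stay constant.
The rule targets /t/ (voiceless alveolar stop), which sits after the trigger /ɸ/ (fricative).
The voiceless alveolar fricative is [s], so /t/ → [s].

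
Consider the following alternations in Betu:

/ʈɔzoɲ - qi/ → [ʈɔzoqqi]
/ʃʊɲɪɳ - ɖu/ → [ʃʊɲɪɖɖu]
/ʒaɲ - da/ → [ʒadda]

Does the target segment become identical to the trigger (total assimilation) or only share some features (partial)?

The segment that alternates is /ɲ/, which surfaces as [q] when adjacent to /q/.
The output [q] is identical to the trigger /q/ — every feature (place, manner, voicing) has been copied — so this is total assimilation.
The other forms behave the same way: /ɳ/ → [ɖ] before /ɖ/; /ɲ/ → [d] before /d/ — in each case the output is a copy of the following consonant.

total assimilation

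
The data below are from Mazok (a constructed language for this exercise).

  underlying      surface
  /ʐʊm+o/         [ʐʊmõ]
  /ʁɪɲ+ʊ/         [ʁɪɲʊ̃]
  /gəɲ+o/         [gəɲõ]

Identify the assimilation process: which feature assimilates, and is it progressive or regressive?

The vowel /o/ surfaces as nasalised [õ] next to the preceding nasal /m/ — it has acquired the [+nasal] feature of its neighbour.
The other forms show the same pattern: /ʊ/ → [ʊ̃] after /ɲ/; /o/ → [õ] after /ɲ/ — each time a vowel is nasalised next to a preceding nasal.
Because the conditioning nasal is to the left of the vowel that changes, the process is progressive (perseverative).

progressive nasality assimilation (vowel nasalisation)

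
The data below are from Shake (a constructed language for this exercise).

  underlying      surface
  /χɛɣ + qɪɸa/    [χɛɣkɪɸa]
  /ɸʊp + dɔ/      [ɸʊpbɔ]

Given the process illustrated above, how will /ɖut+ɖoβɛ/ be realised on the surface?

[ɖutdoβɛ]

The data show progressive place assimilation: /q/ → [k] after /ɣ/; /d/ → [b] after /p/. In each pair only place changes, matching the preceding consonant, while manner and voice stay constant.
The rule targets /ɖ/ (voiced retroflex stop), which sits after the trigger /t/ (alveolar).
The voiced alveolar stop is [d], so /ɖ/ → [d].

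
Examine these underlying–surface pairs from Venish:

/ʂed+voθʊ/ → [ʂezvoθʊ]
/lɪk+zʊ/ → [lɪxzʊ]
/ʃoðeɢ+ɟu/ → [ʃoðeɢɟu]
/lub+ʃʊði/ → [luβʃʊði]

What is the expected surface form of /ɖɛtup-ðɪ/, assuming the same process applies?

The data show regressive manner assimilation: /d/ → [z] before /v/; /k/ → [x] before /z/; /b/ → [β] before /ʃ/. In each pair only manner changes, matching the following consonant, while place and voice stay constant.
No alternation appears in [ʃoðeɢɟu]: there the adjacent consonants already agree in manner (/ɢ/ and /ɟ/ are both stops), so this form is consistent with the same rule.
The rule targets /p/ (voiceless bilabial stop), which sits before the trigger /ð/ (fricative).
The voiceless bilabial fricative is [ɸ], so /p/ → [ɸ].

[ɖɛtuɸðɪ]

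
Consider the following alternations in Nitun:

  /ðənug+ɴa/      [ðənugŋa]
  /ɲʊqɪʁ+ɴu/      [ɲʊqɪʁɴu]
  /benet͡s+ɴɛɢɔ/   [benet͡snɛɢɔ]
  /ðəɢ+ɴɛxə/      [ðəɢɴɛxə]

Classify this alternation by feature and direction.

progressive place assimilation

The segment that alternates is /ɴ/, which surfaces as [ŋ] when adjacent to /g/.
The change uvular → velar matches the place of the preceding /g/, identifying this as place assimilation.
Manner and voice are unchanged, so the assimilation is partial, not total.
The other alternating form patterns the same way: /ɴ/ → [n] after /t͡s/ (uvular → alveolar, matching alveolar) — only place changes, and always toward the preceding segment.
Nothing changes in [ɲʊqɪʁɴu], [ðəɢɴɛxə]: there the adjacent consonants already agree in place (/ɴ/ and /ʁ/ are both uvular; /ɴ/ and /ɢ/ are both uvular), so these forms are consistent with the same rule.
The trigger is the preceding segment, so the direction is progressive (perseverative).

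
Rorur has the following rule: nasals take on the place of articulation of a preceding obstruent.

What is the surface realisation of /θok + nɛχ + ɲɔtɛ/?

/n/ is a voiced alveolar nasal. The preceding trigger /k/ is velar, so /n/ must become velar as well.
A voiced velar nasal is [ŋ], so the surface segment is [ŋ].
The same rule applies at the second boundary: /ɲ/ → [ɴ] next to /χ/.

[θokŋɛχɴɔtɛ]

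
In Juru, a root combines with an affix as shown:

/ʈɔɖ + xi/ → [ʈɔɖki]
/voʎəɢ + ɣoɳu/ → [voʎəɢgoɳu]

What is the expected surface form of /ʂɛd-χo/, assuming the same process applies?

[ʂɛdqo]

The data show progressive manner assimilation: /x/ → [k] after /ɖ/; /ɣ/ → [g] after /ɢ/. In each pair only manner changes, matching the preceding consonant, while place and voice stay constant.
The rule targets /χ/ (voiceless uvular fricative), which sits after the trigger /d/ (stop).
Changing only its manner to stop gives [q] — the voiceless uvular stop.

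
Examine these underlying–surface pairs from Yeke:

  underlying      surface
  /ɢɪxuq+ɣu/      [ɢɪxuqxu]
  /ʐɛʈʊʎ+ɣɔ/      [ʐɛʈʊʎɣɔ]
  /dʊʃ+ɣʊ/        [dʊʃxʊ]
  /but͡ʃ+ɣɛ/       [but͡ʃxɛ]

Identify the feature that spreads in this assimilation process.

The segment that alternates is /ɣ/, which surfaces as [x] when adjacent to /q/.
The change voiced → voiceless matches the voicing of the preceding /q/, identifying this as voicing assimilation.
The other alternating forms pattern the same way: /ɣ/ → [x] after /ʃ/ (voiced → voiceless, matching voiceless); /ɣ/ → [x] after /t͡ʃ/ (voiced → voiceless, matching voiceless) — only voicing changes, and always toward the preceding segment.
Nothing changes in [ʐɛʈʊʎɣɔ]: there the adjacent consonants already agree in voicing (/ɣ/ and /ʎ/ are both voiced), so this form is consistent with the same rule.

voicing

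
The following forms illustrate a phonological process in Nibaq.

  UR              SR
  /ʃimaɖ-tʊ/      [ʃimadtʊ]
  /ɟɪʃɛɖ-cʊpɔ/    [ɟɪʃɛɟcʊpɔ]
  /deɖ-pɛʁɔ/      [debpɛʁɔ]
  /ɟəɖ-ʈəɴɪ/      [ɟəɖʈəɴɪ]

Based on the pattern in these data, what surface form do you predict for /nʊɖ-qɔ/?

[nʊɢqɔ]

The data show regressive place assimilation: /ɖ/ → [d] before /t/; /ɖ/ → [ɟ] before /c/; /ɖ/ → [b] before /p/. In each pair only place changes, matching the following consonant, while manner and voice stay constant.
No alternation appears in [ɟəɖʈəɴɪ]: there the adjacent consonants already agree in place (/ɖ/ and /ʈ/ are both retroflex), so this form is consistent with the same rule.
/ɖ/ is a voiced retroflex stop. The following trigger /q/ is uvular, so /ɖ/ must become uvular as well.
A voiced uvular stop is [ɢ], so the surface segment is [ɢ].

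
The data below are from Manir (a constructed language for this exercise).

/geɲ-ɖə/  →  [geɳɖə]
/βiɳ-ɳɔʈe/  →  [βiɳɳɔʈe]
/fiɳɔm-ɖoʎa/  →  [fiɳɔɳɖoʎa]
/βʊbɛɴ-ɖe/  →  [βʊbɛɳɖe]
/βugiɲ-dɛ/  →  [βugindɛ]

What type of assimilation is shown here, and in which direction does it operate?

The segment that alternates is /ɲ/, which surfaces as [ɳ] when adjacent to /ɖ/.
The change palatal → retroflex matches the place of the following /ɖ/, identifying this as place assimilation.
Manner and voice are unchanged, so the assimilation is partial, not total.
The same holds elsewhere in the data: /m/ → [ɳ] before /ɖ/ (bilabial → retroflex, matching retroflex); /ɴ/ → [ɳ] before /ɖ/ (uvular → retroflex, matching retroflex); /ɲ/ → [n] before /d/ (palatal → alveolar, matching alveolar) — only place changes, and always toward the following segment.
Nothing changes in [βiɳɳɔʈe]: there the adjacent consonants already agree in place (/ɳ/ and /ɳ/ are both retroflex), so this form is consistent with the same rule.
The trigger is the following segment, so the direction is regressive (anticipatory).

regressive place assimilation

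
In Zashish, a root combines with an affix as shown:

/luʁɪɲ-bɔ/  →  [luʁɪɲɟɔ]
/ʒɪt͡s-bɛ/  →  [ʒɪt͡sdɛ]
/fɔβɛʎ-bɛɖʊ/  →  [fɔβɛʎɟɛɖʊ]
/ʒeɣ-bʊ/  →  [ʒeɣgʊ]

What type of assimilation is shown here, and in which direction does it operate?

progressive place assimilation

The segment that alternates is /b/, which surfaces as [ɟ] when adjacent to /ɲ/.
The change bilabial → palatal matches the place of the preceding /ɲ/, identifying this as place assimilation.
Manner and voice are unchanged, so the assimilation is partial, not total.
The other alternating forms pattern the same way: /b/ → [d] after /t͡s/ (bilabial → alveolar, matching alveolar); /b/ → [ɟ] after /ʎ/ (bilabial → palatal, matching palatal); /b/ → [g] after /ɣ/ (bilabial → velar, matching velar) — only place changes, and always toward the preceding segment.
Since the segment that changes follows the conditioning segment, the assimilation is progressive.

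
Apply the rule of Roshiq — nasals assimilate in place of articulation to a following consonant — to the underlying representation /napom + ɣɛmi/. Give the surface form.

The rule targets /m/ (voiced bilabial nasal), which sits before the trigger /ɣ/ (velar).
A voiced velar nasal is [ŋ], so the surface segment is [ŋ].

[napoŋɣɛmi]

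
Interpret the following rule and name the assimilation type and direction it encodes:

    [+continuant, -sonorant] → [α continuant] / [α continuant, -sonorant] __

progressive manner assimilation

The shared variable α links the value of [continuant] on the target to that of the neighbouring obstruent. [continuant] distinguishes stops from fricatives — a manner-of-articulation feature — so this is manner assimilation.
Since the environment is written before the underscore, the trigger precedes the target; the direction is progressive.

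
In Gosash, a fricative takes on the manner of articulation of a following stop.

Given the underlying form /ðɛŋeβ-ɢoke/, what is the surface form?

/β/ is a voiced bilabial fricative. The following trigger /ɢ/ is a stop, so /β/ must become a stop as well.
A voiced bilabial stop is [b], so the surface segment is [b].

[ðɛŋebɢoke]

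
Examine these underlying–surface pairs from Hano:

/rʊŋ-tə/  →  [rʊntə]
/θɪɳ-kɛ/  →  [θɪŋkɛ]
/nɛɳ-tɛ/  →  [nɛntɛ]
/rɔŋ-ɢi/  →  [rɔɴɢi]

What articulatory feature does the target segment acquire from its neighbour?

Comparing underlying and surface forms, /ŋ/ → [n] is the alternation; the neighbouring /t/ is constant.
/ŋ/ is velar while /t/ is alveolar; the output [n] is alveolar, matching the trigger — so the feature that spreads is place.
The same holds elsewhere in the data: /ɳ/ → [ŋ] before /k/ (retroflex → velar, matching velar); /ɳ/ → [n] before /t/ (retroflex → alveolar, matching alveolar); /ŋ/ → [ɴ] before /ɢ/ (velar → uvular, matching uvular) — only place changes, and always toward the following segment.

place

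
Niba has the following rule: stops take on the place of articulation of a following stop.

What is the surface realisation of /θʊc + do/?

The rule targets /c/ (voiceless palatal stop), which sits before the trigger /d/ (alveolar).
The voiceless alveolar stop is [t], so /c/ → [t].

[θʊtdo]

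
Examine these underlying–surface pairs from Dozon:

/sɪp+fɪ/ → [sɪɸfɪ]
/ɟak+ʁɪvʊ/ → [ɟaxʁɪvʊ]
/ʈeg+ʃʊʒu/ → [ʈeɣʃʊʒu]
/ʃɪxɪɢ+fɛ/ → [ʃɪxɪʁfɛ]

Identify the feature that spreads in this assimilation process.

The segment that alternates is /p/, which surfaces as [ɸ] when adjacent to /f/.
/p/ is a stop while /f/ is a fricative; the output [ɸ] is a fricative, matching the trigger — so the feature that spreads is manner.
The other alternating forms pattern the same way: /k/ → [x] before /ʁ/ (stop → fricative, matching a fricative); /g/ → [ɣ] before /ʃ/ (stop → fricative, matching a fricative); /ɢ/ → [ʁ] before /f/ (stop → fricative, matching a fricative) — only manner changes, and always toward the following segment.

manner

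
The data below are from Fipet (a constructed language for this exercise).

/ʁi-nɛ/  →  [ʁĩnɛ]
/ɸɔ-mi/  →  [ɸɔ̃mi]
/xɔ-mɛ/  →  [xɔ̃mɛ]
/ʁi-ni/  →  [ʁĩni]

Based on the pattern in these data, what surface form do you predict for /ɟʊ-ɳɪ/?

[ɟʊ̃ɳɪ]

The data show regressive nasality assimilation (vowel nasalisation): /i/ → [ĩ] before /n/; /ɔ/ → [ɔ̃] before /m/ — a vowel is nasalised by an immediately following nasal consonant.
/ʊ/ sits next to the nasal /ɳ/ and is therefore nasalised to [ʊ̃].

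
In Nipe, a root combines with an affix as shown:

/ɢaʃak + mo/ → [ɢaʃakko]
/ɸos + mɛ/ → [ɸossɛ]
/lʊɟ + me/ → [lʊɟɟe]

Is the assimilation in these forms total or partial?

total assimilation

Comparing underlying and surface forms, /m/ → [k] is the alternation; the neighbouring /k/ is constant.
The output [k] is identical to the trigger /k/ — every feature (place, manner, voicing) has been copied — so this is total assimilation.
The other forms behave the same way: /m/ → [s] after /s/; /m/ → [ɟ] after /ɟ/ — in each case the output is a copy of the preceding consonant.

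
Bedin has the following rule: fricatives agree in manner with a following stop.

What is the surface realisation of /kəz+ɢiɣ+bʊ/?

The rule targets /z/ (voiced alveolar fricative), which sits before the trigger /ɢ/ (stop).
Changing only its manner to stop gives [d] — the voiced alveolar stop.
The same rule applies at the second boundary: /ɣ/ → [g] next to /b/.

[kədɢigbʊ]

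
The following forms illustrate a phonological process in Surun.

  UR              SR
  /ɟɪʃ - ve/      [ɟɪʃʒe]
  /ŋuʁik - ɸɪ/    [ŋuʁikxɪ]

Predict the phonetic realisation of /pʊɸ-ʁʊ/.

[pʊɸβʊ]

The data show progressive place assimilation: /v/ → [ʒ] after /ʃ/; /ɸ/ → [x] after /k/. In each pair only place changes, matching the preceding consonant, while manner and voice stay constant.
/ʁ/ is a voiced uvular fricative. The preceding trigger /ɸ/ is bilabial, so /ʁ/ must become bilabial as well.
Changing only its place to bilabial gives [β] — the voiced bilabial fricative.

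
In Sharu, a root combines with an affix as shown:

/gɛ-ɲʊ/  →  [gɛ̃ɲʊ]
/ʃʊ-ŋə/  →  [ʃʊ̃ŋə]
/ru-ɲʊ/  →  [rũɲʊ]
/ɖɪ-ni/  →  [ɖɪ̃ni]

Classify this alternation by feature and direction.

regressive nasality assimilation (vowel nasalisation)

The vowel /ɛ/ surfaces as nasalised [ɛ̃] next to the following nasal /ɲ/ — it has acquired the [+nasal] feature of its neighbour.
Likewise in the remaining data: /ʊ/ → [ʊ̃] before /ŋ/; /u/ → [ũ] before /ɲ/; /ɪ/ → [ɪ̃] before /n/ — each time a vowel is nasalised next to a following nasal.
Because the conditioning nasal is to the right of the vowel that changes, the process is regressive (anticipatory).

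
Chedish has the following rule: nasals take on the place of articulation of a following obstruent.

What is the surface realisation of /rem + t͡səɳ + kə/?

[rent͡səŋkə]

The rule targets /m/ (voiced bilabial nasal), which sits before the trigger /t͡s/ (alveolar).
Changing only its place to alveolar gives [n] — the voiced alveolar nasal.
At the second juncture, /ɳ/ likewise becomes [ŋ] adjacent to /k/.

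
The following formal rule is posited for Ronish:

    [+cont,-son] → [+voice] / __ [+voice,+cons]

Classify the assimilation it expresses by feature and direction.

The target ([+cont,-son], fricatives) acquires [+voice] next to a voiced consonant ([+voice,+cons]) — it takes on the voicing of its neighbour, so the feature that spreads is voicing.
Since the environment is written after the underscore, the trigger follows the target; the direction is regressive.

regressive voicing assimilation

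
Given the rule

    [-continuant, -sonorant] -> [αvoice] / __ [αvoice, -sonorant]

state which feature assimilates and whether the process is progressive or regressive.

regressive voicing assimilation

The rule copies [voice] from the environment onto the target, so the assimilating feature is voicing.
The conditioning segment sits to the right of the focus bar, meaning the trigger follows the segment that changes — regressive assimilation.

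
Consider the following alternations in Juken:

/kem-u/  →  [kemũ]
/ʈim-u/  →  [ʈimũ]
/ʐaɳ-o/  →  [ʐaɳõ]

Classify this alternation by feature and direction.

progressive nasality assimilation (vowel nasalisation)

The vowel /u/ surfaces as nasalised [ũ] next to the preceding nasal /m/ — it has acquired the [+nasal] feature of its neighbour.
The other form shows the same pattern: /o/ → [õ] after /ɳ/ — each time a vowel is nasalised next to a preceding nasal.
Because the conditioning nasal is to the left of the vowel that changes, the process is progressive (perseverative).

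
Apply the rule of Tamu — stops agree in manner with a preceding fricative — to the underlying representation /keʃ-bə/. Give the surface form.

/b/ is a voiced bilabial stop. The preceding trigger /ʃ/ is a fricative, so /b/ must become a fricative as well.
The voiced bilabial fricative is [β], so /b/ → [β].

[keʃβə]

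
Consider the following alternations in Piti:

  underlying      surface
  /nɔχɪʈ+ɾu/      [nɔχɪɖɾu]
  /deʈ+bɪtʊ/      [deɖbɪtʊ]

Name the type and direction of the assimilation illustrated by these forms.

regressive voicing assimilation

The segment that alternates is /ʈ/, which surfaces as [ɖ] when adjacent to /ɾ/.
The change voiceless → voiced matches the voicing of the following /ɾ/, identifying this as voicing assimilation.
Place and manner are unchanged, so the assimilation is partial, not total.
The other alternating form patterns the same way: /ʈ/ → [ɖ] before /b/ (voiceless → voiced, matching voiced) — only voicing changes, and always toward the following segment.
Since the segment that changes precedes the conditioning segment, the assimilation is regressive.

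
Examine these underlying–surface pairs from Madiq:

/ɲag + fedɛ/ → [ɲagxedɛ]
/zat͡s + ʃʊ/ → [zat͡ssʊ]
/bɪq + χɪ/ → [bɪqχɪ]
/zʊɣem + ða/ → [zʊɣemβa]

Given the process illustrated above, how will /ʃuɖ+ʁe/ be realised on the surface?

The data show progressive place assimilation: /f/ → [x] after /g/; /ʃ/ → [s] after /t͡s/; /ð/ → [β] after /m/. In each pair only place changes, matching the preceding consonant, while manner and voice stay constant.
No alternation appears in [bɪqχɪ]: there the adjacent consonants already agree in place (/χ/ and /q/ are both uvular), so this form is consistent with the same rule.
The rule targets /ʁ/ (voiced uvular fricative), which sits after the trigger /ɖ/ (retroflex).
Changing only its place to retroflex gives [ʐ] — the voiced retroflex fricative.

[ʃuɖʐe]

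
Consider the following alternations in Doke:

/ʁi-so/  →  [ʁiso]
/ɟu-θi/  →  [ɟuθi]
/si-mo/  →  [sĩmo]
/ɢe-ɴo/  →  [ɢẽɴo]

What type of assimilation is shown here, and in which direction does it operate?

The vowel /i/ surfaces as nasalised [ĩ] next to the following nasal /m/ — it has acquired the [+nasal] feature of its neighbour.
The other form shows the same pattern: /e/ → [ẽ] before /ɴ/ — each time a vowel is nasalised next to a following nasal.
No change occurs in [ʁiso], [ɟuθi] because the vowel at the boundary is adjacent to an oral consonant, not a nasal (/i/ next to /s/; /u/ next to /θ/).
Because the conditioning nasal is to the right of the vowel that changes, the process is regressive (anticipatory).

regressive nasality assimilation (vowel nasalisation)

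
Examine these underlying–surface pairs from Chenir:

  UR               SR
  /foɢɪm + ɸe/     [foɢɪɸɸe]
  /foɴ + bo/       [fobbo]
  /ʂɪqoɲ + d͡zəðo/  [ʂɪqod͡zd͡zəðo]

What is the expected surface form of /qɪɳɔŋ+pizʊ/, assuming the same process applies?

[qɪɳɔppizʊ]

The data show regressive total assimilation (/m/ → [ɸ] before /ɸ/; /ɴ/ → [b] before /b/; /ɲ/ → [d͡z] before /d͡z/): in every case the target segment becomes identical to its following neighbour, copying more than a single feature.
/ŋ/ is the segment targeted by the rule; it sits immediately before /p/, so it assimilates completely and surfaces as [p].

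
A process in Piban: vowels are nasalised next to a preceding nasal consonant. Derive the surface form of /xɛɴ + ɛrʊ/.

/ɛ/ sits next to the nasal /ɴ/ and is therefore nasalised to [ɛ̃].

[xɛɴɛ̃rʊ]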